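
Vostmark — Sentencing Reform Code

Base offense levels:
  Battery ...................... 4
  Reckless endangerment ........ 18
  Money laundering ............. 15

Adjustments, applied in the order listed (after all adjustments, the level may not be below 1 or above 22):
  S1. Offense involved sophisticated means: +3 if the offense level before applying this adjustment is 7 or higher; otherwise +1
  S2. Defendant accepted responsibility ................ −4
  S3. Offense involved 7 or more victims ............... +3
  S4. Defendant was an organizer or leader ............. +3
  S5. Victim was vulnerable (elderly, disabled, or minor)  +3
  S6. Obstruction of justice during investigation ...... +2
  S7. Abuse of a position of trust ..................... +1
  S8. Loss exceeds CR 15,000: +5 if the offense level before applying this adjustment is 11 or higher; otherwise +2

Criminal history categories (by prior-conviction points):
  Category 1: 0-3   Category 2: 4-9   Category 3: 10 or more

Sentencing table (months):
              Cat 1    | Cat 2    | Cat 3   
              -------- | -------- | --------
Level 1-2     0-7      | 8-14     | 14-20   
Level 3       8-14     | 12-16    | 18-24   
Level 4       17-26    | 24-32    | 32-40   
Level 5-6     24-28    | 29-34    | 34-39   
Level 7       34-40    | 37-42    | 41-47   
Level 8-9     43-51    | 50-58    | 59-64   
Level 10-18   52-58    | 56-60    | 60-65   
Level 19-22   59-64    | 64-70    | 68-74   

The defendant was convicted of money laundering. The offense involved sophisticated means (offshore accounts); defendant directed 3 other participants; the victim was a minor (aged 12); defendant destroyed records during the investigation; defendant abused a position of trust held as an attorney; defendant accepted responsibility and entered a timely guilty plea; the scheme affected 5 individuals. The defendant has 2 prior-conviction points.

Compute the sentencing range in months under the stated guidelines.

59-64 months

Base offense level for money laundering: 15.
S1 applies (level before this adjustment is 15 ≥ 7, so +3): 15 + 3 = 18.
S2 applies: 18 − 4 = 14.
S3 does not apply.
S4 applies: 14 + 3 = 17.
S5 applies: 17 + 3 = 20.
S6 applies: 20 + 2 = 22.
S7 applies: 22 + 1 = 23.
Level 23 exceeds the maximum of 22; capped at 22.
Final offense level: 22.
Criminal history: 2 prior points → Category 1 (0-3).
Level 22 falls in the 19-22 band.
Grid: Level 19-22 × Category 1 = 59-64 months.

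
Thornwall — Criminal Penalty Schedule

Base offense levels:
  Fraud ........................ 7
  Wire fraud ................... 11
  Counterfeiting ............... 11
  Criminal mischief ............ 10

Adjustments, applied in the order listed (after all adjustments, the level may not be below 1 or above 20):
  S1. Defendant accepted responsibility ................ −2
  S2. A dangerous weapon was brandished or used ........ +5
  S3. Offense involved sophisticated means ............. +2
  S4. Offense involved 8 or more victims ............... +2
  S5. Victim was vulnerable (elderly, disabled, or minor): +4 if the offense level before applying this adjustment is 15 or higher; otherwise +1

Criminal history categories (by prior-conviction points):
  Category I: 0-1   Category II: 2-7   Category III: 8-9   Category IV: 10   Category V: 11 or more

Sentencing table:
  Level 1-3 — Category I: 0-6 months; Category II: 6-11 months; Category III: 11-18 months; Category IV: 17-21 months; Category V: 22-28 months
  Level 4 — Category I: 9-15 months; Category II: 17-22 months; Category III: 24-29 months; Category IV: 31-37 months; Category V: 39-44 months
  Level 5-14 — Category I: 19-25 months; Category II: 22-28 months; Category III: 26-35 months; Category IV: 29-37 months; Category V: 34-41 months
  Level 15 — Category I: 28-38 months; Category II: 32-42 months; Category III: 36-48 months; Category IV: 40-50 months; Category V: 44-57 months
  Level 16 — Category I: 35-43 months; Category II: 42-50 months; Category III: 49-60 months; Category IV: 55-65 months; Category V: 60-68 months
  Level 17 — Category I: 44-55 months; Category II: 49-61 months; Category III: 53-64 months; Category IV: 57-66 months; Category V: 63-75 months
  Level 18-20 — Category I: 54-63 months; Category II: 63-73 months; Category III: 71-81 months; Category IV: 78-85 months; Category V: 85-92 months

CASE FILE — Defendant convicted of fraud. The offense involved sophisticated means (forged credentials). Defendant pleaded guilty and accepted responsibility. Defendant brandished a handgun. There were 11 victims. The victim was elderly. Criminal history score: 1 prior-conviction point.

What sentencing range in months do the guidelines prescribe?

Base offense level for fraud: 7.
S1 applies: 7 − 2 = 5.
S2 applies: 5 + 5 = 10.
S3 applies: 10 + 2 = 12.
S4 applies: 12 + 2 = 14.
S5 applies (level before this adjustment is 14 < 15, so +1): 14 + 1 = 15.
Final offense level: 15.
Criminal history: 1 prior point → Category I (0-1).
Level 15 falls in the 15 band.
Grid: Level 15 × Category I = 28-38 months.

28-38 months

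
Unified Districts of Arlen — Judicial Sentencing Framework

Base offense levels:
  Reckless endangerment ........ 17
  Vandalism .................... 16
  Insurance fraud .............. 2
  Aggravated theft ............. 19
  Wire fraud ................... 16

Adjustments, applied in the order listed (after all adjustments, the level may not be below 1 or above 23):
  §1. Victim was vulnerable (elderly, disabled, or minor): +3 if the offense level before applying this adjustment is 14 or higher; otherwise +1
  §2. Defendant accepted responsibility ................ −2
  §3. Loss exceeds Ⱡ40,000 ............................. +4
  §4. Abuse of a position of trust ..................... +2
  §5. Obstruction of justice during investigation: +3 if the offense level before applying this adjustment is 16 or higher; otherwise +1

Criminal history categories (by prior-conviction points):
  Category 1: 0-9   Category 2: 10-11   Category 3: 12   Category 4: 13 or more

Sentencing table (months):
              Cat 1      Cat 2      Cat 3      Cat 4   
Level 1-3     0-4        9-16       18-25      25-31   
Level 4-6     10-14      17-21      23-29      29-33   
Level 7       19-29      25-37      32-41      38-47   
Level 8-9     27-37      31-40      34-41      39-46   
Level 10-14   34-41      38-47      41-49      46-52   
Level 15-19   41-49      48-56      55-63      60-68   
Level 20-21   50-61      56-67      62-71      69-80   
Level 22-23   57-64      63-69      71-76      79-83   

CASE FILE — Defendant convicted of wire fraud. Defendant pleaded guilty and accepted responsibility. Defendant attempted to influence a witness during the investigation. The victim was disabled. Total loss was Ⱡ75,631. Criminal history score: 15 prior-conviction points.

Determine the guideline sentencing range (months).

Base offense level for wire fraud: 16.
§1 applies (level before this adjustment is 16 ≥ 14, so +3): 16 + 3 = 19.
§2 applies: 19 − 2 = 17.
§3 applies: 17 + 4 = 21.
§5 applies (level before this adjustment is 21 ≥ 16, so +3): 21 + 3 = 24.
Level 24 exceeds the maximum of 23; capped at 23.
Final offense level: 23.
Criminal history: 15 prior points → Category 4 (13+).
Level 23 falls in the 22-23 band.
Grid: Level 22-23 × Category 4 = 79-83 months.

79-83 months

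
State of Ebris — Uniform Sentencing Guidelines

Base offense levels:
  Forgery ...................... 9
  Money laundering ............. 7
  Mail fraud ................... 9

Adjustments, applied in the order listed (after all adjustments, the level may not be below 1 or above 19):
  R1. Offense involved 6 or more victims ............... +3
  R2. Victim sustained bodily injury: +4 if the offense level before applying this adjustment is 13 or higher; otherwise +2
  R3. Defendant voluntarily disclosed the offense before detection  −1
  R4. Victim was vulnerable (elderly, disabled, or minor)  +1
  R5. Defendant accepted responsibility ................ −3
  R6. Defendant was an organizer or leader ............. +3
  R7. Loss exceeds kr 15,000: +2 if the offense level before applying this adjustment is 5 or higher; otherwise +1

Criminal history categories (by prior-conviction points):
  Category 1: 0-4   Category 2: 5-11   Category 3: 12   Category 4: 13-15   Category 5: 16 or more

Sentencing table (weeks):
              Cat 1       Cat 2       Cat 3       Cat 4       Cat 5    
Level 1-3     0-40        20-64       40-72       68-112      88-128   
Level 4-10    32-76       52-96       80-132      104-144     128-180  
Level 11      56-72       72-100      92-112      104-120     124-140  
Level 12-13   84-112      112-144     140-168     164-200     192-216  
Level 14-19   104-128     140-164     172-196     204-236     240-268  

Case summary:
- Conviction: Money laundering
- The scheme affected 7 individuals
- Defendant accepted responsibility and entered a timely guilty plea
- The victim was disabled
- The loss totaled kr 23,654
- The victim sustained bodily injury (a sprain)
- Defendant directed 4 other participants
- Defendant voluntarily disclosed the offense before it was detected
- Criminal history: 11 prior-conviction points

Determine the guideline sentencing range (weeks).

Base offense level for money laundering: 7.
R1 applies: 7 + 3 = 10.
R2 applies (level before this adjustment is 10 < 13, so +2): 10 + 2 = 12.
R3 applies: 12 − 1 = 11.
R4 applies: 11 + 1 = 12.
R5 applies: 12 − 3 = 9.
R6 applies: 9 + 3 = 12.
R7 applies (level before this adjustment is 12 ≥ 5, so +2): 12 + 2 = 14.
Final offense level: 14.
Criminal history: 11 prior points → Category 2 (5-11).
Level 14 falls in the 14-19 band.
Grid: Level 14-19 × Category 2 = 140-164 weeks.

140-164 weeks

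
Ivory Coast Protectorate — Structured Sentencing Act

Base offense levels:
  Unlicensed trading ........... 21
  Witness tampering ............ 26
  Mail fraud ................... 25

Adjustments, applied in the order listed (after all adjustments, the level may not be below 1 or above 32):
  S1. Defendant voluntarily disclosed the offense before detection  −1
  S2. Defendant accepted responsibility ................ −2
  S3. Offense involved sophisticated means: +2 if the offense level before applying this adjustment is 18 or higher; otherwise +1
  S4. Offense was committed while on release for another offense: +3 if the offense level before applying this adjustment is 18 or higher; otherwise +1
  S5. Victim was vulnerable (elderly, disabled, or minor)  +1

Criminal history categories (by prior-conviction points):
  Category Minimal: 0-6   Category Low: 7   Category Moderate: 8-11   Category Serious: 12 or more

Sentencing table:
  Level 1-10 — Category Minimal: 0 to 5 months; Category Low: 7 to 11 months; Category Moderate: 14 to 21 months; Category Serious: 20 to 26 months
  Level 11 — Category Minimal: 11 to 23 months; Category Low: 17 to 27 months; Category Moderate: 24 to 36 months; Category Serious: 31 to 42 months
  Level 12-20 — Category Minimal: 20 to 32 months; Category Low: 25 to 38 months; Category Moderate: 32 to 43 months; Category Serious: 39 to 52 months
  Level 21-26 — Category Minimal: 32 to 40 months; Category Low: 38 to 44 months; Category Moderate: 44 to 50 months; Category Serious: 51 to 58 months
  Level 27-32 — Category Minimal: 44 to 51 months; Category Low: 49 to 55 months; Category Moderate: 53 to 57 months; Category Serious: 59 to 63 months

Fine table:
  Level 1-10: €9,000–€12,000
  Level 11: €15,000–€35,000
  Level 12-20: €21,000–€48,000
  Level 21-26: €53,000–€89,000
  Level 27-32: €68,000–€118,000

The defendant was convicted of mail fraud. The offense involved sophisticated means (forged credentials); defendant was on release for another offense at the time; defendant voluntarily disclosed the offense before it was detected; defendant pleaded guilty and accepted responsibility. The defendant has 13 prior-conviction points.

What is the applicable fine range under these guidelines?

€68,000–€118,000

Base offense level for mail fraud: 25.
S1 applies: 25 − 1 = 24.
S2 applies: 24 − 2 = 22.
S3 applies (level before this adjustment is 22 ≥ 18, so +2): 22 + 2 = 24.
S4 applies (level before this adjustment is 24 ≥ 18, so +3): 24 + 3 = 27.
S5 does not apply.
Final offense level: 27.
Level 27 falls in the 27-32 band.
Fine table: Level 27-32 → €68,000–€118,000.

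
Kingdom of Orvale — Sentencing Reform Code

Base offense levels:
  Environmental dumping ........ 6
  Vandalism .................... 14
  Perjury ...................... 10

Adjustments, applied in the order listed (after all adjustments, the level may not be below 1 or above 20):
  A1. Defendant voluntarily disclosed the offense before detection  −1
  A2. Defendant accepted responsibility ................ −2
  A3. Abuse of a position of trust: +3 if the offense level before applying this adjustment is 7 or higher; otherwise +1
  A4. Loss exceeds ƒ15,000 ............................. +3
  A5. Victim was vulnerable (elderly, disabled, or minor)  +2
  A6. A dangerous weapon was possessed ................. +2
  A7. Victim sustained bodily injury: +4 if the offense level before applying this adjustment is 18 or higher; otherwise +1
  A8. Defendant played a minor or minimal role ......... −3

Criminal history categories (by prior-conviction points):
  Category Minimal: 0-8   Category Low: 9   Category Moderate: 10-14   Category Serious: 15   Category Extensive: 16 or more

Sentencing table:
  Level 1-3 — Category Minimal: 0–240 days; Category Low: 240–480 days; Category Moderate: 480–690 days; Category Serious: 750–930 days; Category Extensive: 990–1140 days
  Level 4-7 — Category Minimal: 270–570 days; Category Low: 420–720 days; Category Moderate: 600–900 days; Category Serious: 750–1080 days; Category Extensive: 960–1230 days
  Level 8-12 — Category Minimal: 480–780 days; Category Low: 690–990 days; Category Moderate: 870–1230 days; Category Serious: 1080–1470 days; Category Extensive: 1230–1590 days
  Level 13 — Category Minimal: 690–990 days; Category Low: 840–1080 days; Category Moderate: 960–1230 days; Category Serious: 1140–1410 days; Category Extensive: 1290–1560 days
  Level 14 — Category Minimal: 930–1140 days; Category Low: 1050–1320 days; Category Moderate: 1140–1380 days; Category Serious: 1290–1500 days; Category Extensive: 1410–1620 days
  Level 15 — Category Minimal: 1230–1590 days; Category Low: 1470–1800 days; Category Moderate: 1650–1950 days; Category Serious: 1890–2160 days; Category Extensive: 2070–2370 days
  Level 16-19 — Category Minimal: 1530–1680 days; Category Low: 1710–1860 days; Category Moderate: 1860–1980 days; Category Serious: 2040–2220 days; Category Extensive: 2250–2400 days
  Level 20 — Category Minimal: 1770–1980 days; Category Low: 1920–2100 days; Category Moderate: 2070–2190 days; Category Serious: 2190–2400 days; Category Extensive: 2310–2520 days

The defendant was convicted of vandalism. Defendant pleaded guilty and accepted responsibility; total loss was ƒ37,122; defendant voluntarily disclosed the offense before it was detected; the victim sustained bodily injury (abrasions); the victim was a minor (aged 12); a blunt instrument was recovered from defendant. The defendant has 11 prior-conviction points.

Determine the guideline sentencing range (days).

Base offense level for vandalism: 14.
A1 applies: 14 − 1 = 13.
A2 applies: 13 − 2 = 11.
A4 applies: 11 + 3 = 14.
A5 applies: 14 + 2 = 16.
A6 applies: 16 + 2 = 18.
A7 applies (level before this adjustment is 18 ≥ 18, so +4): 18 + 4 = 22.
Level 22 exceeds the maximum of 20; capped at 20.
Final offense level: 20.
Criminal history: 11 prior points → Category Moderate (10-14).
Level 20 falls in the 20 band.
Grid: Level 20 × Category Moderate = 2070-2190 days.

2070-2190 days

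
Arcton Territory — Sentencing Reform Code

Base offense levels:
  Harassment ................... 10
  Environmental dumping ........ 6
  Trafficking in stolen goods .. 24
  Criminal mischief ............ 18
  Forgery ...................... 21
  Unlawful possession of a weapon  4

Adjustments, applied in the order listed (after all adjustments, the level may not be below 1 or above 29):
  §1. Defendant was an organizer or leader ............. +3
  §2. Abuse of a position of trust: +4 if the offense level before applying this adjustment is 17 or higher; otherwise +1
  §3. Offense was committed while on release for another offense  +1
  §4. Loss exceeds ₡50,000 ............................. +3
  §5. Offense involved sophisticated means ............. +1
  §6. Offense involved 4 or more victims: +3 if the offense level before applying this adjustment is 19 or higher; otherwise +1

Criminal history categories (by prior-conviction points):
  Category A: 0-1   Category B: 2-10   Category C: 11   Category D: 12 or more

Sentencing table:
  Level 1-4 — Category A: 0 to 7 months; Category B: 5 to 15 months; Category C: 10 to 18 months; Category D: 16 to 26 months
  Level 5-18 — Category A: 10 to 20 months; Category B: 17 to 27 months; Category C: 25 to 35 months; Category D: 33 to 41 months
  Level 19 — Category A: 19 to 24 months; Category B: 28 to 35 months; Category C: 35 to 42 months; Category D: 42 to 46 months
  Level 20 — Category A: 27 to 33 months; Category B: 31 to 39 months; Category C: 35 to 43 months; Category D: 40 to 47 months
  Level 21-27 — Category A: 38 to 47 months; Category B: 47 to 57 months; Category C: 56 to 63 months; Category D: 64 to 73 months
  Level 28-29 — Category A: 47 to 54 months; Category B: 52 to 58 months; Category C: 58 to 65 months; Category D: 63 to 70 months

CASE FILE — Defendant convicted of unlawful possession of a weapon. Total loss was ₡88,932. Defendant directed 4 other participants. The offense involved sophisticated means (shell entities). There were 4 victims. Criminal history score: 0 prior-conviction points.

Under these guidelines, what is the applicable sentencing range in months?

Base offense level for unlawful possession of a weapon: 4.
§1 applies: 4 + 3 = 7.
§2 does not apply.
§3 does not apply.
§4 applies: 7 + 3 = 10.
§5 applies: 10 + 1 = 11.
§6 applies (level before this adjustment is 11 < 19, so +1): 11 + 1 = 12.
Final offense level: 12.
Criminal history: 0 prior points → Category A (0-1).
Level 12 falls in the 5-18 band.
Grid: Level 5-18 × Category A = 10-20 months.

10-20 months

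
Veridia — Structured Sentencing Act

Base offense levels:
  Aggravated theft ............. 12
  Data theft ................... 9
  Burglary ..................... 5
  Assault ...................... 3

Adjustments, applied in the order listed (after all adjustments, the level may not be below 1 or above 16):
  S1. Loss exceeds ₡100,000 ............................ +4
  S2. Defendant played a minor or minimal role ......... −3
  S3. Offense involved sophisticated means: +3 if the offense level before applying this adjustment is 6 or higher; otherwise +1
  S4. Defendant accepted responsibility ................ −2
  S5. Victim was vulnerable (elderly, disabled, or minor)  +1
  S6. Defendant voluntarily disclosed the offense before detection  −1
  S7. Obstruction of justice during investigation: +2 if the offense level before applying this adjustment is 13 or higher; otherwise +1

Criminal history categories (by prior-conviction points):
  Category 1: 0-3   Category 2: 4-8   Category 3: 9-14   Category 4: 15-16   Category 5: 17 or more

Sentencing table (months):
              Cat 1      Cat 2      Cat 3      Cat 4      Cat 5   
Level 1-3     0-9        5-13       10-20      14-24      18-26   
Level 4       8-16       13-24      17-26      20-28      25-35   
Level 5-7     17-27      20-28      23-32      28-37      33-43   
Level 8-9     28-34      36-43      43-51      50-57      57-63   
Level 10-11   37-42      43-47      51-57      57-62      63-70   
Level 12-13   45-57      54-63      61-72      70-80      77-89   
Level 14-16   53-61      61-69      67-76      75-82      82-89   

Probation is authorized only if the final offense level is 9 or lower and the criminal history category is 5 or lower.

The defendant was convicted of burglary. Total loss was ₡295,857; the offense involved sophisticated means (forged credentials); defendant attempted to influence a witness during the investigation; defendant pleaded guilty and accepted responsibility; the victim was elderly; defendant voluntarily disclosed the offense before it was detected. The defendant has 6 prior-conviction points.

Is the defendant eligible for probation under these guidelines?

Base offense level for burglary: 5.
S1 applies: 5 + 4 = 9.
S3 applies (level before this adjustment is 9 ≥ 6, so +3): 9 + 3 = 12.
S4 applies: 12 − 2 = 10.
S5 applies: 10 + 1 = 11.
S6 applies: 11 − 1 = 10.
S7 applies (level before this adjustment is 10 < 13, so +1): 10 + 1 = 11.
Final offense level: 11.
Criminal history: 6 prior points → Category 2 (4-8).
Level 11 falls in the 10-11 band.
Grid: Level 10-11 × Category 2 = 43-47 months.
Probation check: level 11 > 9 and category 2 ≤ 5 → not eligible.

No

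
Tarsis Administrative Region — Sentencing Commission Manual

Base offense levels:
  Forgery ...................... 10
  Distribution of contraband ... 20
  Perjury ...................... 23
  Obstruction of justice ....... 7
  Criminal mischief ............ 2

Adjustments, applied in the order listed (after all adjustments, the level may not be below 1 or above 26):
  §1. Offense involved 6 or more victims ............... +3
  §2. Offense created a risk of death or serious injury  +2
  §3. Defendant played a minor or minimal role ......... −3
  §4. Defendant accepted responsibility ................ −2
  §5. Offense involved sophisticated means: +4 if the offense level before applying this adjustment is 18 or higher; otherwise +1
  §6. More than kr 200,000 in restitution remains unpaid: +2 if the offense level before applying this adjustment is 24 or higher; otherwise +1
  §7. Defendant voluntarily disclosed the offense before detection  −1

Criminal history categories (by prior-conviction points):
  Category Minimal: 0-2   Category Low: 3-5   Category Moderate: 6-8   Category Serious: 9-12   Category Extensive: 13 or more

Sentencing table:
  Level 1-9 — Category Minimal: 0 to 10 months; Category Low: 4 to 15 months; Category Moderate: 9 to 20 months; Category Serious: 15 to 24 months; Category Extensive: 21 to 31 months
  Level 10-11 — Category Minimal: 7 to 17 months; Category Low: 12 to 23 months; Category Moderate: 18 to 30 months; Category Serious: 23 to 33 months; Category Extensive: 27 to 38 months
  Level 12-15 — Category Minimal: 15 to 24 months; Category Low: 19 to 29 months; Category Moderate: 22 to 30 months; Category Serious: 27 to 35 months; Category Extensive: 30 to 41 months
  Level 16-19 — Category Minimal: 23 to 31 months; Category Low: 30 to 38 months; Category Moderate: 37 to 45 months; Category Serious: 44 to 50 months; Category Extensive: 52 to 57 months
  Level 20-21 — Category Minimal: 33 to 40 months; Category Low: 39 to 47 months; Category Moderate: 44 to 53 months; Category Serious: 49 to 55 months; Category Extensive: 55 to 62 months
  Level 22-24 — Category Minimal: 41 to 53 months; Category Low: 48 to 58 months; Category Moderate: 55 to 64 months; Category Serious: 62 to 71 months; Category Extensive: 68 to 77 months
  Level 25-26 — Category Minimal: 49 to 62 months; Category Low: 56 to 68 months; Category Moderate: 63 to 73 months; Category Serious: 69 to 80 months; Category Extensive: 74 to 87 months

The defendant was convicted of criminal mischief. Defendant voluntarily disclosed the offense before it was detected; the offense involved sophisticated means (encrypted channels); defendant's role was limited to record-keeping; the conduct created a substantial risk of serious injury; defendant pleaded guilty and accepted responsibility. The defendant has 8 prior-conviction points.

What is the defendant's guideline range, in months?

9-20 months

Base offense level for criminal mischief: 2.
§2 applies: 2 + 2 = 4.
§3 applies: 4 − 3 = 1.
§4 applies: 1 − 2 = -1.
§5 applies (level before this adjustment is -1 < 18, so +1): -1 + 1 = 0.
§7 applies: 0 − 1 = -1.
Level -1 is below the minimum of 1; floored at 1.
Final offense level: 1.
Criminal history: 8 prior points → Category Moderate (6-8).
Level 1 falls in the 1-9 band.
Grid: Level 1-9 × Category Moderate = 9-20 months.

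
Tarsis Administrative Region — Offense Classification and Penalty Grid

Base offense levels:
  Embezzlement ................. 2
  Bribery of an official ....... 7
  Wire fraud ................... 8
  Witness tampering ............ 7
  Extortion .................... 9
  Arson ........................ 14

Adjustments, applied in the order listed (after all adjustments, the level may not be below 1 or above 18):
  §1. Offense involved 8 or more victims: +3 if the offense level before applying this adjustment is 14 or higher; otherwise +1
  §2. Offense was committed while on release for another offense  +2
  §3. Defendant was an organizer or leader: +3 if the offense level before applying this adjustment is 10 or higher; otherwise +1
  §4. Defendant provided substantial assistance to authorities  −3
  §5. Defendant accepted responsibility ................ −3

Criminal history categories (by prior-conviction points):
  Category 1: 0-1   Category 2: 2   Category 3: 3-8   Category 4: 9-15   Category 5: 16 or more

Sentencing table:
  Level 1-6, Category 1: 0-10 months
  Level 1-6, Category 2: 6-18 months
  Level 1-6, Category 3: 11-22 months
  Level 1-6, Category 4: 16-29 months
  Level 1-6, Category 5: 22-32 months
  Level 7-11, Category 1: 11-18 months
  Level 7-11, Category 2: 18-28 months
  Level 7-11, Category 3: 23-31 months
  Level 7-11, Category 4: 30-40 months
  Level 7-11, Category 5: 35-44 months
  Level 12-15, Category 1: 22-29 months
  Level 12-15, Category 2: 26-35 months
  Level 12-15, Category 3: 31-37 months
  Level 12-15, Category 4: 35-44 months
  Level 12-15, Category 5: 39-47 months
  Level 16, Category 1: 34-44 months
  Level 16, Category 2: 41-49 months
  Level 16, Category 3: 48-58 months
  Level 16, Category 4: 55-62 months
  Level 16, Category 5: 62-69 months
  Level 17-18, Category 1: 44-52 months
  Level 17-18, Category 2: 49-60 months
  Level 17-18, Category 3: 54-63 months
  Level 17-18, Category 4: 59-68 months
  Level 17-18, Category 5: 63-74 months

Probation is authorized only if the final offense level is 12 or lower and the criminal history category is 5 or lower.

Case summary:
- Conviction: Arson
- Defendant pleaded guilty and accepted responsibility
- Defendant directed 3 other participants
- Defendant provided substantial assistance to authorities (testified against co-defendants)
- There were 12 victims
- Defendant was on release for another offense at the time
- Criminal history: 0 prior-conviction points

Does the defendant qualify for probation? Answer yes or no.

Base offense level for arson: 14.
§1 applies (level before this adjustment is 14 ≥ 14, so +3): 14 + 3 = 17.
§2 applies: 17 + 2 = 19.
§3 applies (level before this adjustment is 19 ≥ 10, so +3): 19 + 3 = 22.
§4 applies: 22 − 3 = 19.
§5 applies: 19 − 3 = 16.
Final offense level: 16.
Criminal history: 0 prior points → Category 1 (0-1).
Level 16 falls in the 16 band.
Grid: Level 16 × Category 1 = 34-44 months.
Probation check: level 16 > 12 and category 1 ≤ 5 → not eligible.

No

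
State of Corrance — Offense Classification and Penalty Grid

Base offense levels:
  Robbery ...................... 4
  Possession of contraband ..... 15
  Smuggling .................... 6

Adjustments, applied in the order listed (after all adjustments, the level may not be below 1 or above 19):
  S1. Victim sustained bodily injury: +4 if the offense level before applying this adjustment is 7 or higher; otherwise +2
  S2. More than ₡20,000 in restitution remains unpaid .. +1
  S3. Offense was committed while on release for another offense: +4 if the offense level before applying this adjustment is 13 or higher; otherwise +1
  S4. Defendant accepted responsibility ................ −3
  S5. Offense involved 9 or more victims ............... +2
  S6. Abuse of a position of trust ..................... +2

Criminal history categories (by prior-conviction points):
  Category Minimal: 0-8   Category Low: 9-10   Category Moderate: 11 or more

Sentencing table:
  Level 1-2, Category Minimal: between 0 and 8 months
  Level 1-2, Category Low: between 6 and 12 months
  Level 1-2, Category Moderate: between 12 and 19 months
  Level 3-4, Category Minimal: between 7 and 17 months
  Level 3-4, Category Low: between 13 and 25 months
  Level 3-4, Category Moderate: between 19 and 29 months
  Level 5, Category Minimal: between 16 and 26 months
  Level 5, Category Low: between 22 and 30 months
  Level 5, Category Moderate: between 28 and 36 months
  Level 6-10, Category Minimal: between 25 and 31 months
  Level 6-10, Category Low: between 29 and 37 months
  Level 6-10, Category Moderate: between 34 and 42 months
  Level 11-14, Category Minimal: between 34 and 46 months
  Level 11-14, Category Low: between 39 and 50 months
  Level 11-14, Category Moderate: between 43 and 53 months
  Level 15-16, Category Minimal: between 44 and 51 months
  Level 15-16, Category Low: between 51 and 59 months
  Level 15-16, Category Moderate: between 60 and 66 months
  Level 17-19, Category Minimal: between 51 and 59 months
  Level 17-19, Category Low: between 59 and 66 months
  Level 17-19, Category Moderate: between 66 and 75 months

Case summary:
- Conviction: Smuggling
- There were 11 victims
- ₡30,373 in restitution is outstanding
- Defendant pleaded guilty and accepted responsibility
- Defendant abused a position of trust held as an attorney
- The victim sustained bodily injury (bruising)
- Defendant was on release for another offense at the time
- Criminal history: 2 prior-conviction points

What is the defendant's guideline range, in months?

Base offense level for smuggling: 6.
S1 applies (level before this adjustment is 6 < 7, so +2): 6 + 2 = 8.
S2 applies: 8 + 1 = 9.
S3 applies (level before this adjustment is 9 < 13, so +1): 9 + 1 = 10.
S4 applies: 10 − 3 = 7.
S5 applies: 7 + 2 = 9.
S6 applies: 9 + 2 = 11.
Final offense level: 11.
Criminal history: 2 prior points → Category Minimal (0-8).
Level 11 falls in the 11-14 band.
Grid: Level 11-14 × Category Minimal = 34-46 months.

34-46 months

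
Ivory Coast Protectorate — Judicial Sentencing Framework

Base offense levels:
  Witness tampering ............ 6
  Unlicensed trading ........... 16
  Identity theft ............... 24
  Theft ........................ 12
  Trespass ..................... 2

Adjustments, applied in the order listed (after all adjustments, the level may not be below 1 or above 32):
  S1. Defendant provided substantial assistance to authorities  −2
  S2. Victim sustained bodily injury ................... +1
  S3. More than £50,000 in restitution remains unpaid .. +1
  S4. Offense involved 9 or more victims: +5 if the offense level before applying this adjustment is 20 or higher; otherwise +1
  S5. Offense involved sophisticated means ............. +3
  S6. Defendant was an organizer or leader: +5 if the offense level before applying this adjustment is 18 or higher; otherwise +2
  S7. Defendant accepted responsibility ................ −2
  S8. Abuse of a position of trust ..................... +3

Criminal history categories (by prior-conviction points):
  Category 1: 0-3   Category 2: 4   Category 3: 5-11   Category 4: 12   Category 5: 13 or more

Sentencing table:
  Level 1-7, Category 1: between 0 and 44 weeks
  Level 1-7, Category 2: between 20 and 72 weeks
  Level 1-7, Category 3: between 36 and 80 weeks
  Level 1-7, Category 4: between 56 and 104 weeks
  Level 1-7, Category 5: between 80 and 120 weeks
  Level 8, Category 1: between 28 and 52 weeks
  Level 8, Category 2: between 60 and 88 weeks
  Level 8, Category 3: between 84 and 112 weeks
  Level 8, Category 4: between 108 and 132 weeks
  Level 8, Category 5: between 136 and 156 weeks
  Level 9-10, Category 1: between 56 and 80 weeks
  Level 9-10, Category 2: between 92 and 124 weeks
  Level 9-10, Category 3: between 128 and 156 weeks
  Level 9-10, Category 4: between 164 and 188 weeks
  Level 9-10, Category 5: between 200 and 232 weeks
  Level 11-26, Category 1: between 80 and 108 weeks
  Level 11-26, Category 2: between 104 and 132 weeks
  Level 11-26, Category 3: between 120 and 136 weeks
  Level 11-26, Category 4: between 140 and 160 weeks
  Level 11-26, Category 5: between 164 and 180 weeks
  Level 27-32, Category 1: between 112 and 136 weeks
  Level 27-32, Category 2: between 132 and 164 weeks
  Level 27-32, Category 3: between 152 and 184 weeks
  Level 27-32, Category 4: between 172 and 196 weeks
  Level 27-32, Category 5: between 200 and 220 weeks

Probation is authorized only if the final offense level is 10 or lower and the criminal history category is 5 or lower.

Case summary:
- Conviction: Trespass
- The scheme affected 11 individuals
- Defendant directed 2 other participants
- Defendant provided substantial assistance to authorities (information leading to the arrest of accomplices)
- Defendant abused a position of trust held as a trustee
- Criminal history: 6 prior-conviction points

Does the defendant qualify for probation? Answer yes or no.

Yes

Base offense level for trespass: 2.
S1 applies: 2 − 2 = 0.
S3 does not apply.
S4 applies (level before this adjustment is 0 < 20, so +1): 0 + 1 = 1.
S6 applies (level before this adjustment is 1 < 18, so +2): 1 + 2 = 3.
S8 applies: 3 + 3 = 6.
Final offense level: 6.
Criminal history: 6 prior points → Category 3 (5-11).
Level 6 falls in the 1-7 band.
Grid: Level 1-7 × Category 3 = 36-80 weeks.
Probation check: level 6 ≤ 10 and category 3 ≤ 5 → eligible.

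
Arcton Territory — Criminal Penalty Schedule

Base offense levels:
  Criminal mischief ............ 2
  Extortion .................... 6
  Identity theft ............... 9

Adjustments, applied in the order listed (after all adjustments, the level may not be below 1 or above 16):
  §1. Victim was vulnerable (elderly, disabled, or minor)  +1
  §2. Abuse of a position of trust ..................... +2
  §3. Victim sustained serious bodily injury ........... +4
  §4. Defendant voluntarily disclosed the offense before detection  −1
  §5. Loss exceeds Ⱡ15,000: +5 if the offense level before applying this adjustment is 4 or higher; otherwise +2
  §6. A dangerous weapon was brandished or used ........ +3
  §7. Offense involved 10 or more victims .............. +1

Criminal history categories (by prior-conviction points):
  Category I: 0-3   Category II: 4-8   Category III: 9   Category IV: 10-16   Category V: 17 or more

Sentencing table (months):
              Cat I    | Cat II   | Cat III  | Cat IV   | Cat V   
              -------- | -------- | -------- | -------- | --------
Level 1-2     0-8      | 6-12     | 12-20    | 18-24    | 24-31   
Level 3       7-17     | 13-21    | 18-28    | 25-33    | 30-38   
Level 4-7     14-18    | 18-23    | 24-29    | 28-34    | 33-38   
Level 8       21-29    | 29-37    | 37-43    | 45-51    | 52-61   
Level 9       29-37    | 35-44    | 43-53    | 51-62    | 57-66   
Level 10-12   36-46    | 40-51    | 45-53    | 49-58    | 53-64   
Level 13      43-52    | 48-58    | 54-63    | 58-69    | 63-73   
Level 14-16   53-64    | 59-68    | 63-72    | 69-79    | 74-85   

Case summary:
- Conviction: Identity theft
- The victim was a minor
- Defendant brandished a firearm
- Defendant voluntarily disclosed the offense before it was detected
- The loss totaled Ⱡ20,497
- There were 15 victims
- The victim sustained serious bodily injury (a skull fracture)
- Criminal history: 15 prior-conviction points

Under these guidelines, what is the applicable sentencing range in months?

69-79 months

Base offense level for identity theft: 9.
§1 applies: 9 + 1 = 10.
§2 does not apply.
§3 applies: 10 + 4 = 14.
§4 applies: 14 − 1 = 13.
§5 applies (level before this adjustment is 13 ≥ 4, so +5): 13 + 5 = 18.
§6 applies: 18 + 3 = 21.
§7 applies: 21 + 1 = 22.
Level 22 exceeds the maximum of 16; capped at 16.
Final offense level: 16.
Criminal history: 15 prior points → Category IV (10-16).
Level 16 falls in the 14-16 band.
Grid: Level 14-16 × Category IV = 69-79 months.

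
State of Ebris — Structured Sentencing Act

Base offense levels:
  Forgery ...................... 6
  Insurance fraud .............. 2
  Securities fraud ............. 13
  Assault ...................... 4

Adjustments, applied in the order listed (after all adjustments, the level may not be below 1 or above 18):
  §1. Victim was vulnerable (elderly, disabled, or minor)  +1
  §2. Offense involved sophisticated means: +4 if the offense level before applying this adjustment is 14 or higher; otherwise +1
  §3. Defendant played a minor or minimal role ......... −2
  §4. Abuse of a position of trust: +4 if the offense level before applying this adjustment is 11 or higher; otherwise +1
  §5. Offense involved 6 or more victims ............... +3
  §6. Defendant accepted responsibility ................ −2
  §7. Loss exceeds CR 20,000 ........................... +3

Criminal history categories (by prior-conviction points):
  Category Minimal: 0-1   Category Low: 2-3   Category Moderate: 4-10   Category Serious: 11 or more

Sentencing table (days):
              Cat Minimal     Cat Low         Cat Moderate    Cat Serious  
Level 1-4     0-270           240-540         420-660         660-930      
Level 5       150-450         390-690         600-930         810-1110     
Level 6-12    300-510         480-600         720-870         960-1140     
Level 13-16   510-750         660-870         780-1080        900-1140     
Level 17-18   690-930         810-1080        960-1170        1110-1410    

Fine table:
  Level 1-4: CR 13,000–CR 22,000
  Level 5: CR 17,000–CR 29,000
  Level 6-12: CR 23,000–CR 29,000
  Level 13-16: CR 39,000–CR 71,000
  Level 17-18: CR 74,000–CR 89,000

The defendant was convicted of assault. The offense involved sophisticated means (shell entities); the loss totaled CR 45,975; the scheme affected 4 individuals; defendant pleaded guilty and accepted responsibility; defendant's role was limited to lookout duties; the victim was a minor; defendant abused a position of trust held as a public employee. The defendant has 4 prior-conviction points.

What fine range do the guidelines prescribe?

Base offense level for assault: 4.
§1 applies: 4 + 1 = 5.
§2 applies (level before this adjustment is 5 < 14, so +1): 5 + 1 = 6.
§3 applies: 6 − 2 = 4.
§4 applies (level before this adjustment is 4 < 11, so +1): 4 + 1 = 5.
§5 does not apply.
§6 applies: 5 − 2 = 3.
§7 applies: 3 + 3 = 6.
Final offense level: 6.
Level 6 falls in the 6-12 band.
Fine table: Level 6-12 → CR 23,000–CR 29,000.

CR 23,000–CR 29,000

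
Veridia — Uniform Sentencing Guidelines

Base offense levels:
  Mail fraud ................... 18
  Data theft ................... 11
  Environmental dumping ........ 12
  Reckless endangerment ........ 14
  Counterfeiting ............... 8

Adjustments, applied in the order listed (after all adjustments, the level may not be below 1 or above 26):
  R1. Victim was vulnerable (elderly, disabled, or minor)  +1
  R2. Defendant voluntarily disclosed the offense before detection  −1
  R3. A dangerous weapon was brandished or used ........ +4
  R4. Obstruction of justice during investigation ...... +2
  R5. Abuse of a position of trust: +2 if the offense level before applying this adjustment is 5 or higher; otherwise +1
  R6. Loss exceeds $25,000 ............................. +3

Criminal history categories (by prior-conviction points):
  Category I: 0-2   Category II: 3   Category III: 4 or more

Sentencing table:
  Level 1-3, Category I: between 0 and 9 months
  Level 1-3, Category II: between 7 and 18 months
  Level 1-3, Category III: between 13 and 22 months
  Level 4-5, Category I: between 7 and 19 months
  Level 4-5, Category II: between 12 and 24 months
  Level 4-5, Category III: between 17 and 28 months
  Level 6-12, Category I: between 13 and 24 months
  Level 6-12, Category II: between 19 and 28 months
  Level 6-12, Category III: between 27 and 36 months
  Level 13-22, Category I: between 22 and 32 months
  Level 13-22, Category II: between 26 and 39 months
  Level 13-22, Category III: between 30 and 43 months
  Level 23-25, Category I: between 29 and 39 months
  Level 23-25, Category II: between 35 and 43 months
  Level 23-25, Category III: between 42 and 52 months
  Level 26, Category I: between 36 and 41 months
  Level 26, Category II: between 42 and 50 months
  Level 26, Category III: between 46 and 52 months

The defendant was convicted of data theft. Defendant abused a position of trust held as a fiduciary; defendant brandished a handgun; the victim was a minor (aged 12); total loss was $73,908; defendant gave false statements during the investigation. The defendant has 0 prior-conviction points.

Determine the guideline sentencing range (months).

Base offense level for data theft: 11.
R1 applies: 11 + 1 = 12.
R3 applies: 12 + 4 = 16.
R4 applies: 16 + 2 = 18.
R5 applies (level before this adjustment is 18 ≥ 5, so +2): 18 + 2 = 20.
R6 applies: 20 + 3 = 23.
Final offense level: 23.
Criminal history: 0 prior points → Category I (0-2).
Level 23 falls in the 23-25 band.
Grid: Level 23-25 × Category I = 29-39 months.

29-39 months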